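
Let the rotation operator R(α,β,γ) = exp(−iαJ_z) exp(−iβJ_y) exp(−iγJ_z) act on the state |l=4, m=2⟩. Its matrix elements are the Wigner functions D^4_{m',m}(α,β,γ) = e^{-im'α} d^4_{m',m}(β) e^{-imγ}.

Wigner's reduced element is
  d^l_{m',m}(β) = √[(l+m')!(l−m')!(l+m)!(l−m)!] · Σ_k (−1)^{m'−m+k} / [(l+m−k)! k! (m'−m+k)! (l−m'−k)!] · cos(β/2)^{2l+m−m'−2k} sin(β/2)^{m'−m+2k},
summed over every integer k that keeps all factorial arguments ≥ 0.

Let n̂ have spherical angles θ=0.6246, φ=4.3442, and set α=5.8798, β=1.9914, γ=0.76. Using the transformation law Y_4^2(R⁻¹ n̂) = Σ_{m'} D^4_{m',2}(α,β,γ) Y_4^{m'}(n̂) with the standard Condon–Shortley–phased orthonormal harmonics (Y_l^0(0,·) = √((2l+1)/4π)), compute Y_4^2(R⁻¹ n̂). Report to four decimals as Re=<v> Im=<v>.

Re=-0.0938 Im=0.0185

Need the full column D^4_{m',2} for m'=−4..4 at α=5.8798, β=1.9914, γ=0.76.
cos(β/2)=0.543916, sin(β/2)=0.839140
d^4_{-4,2}: single k=6 term ⇒ +0.546573;  D = -0.546556-0.004401i
d^4_{-3,2}: k∈[5..6] ⇒ +0.751539 -0.596261 = +0.155279;  D = -0.142320-0.062100i
d^4_{-2,2}: k∈[4..6] ⇒ +0.650961 -1.239512 +0.245853 = -0.342698;  D = +0.235090+0.249348i
d^4_{-1,2}: k∈[3..5] ⇒ +0.397810 -1.420276 +0.676096 = -0.346370;  D = +0.119611+0.325062i
d^4_{0,2}: k∈[2..4] ⇒ +0.172973 -1.097877 +0.979920 = +0.055016;  D = +0.002793-0.054945i
d^4_{1,2}: k∈[1..3] ⇒ +0.050141 -0.596715 +0.946851 = +0.400276;  D = +0.175612-0.359696i
d^4_{2,2}: k∈[0..2] ⇒ +0.007660 -0.218796 +0.650961 = +0.439825;  D = +0.332619-0.287769i
d^4_{3,2}: k∈[0..1] ⇒ -0.044220 +0.315752 = +0.271532;  D = +0.258602-0.082793i
d^4_{4,2}: single k=0 term ⇒ +0.096480;  D = +0.096058+0.009012i
Y_4^{m'}(θ=0.6246,φ=4.3442) and Σ D·Y over m':
  (-0.5466-0.0044i)·(+0.0051+0.0515i)  (-0.1423-0.0621i)·(+0.1814-0.0913i)  (+0.2351+0.2493i)·(-0.3056-0.2771i)  (+0.1196+0.3251i)·(-0.1297+0.3363i)  (+0.0028-0.0549i)·(-0.1677+0.0000i)  (+0.1756-0.3597i)·(+0.1297+0.3363i)  (+0.3326-0.2878i)·(-0.3056+0.2771i)  (+0.2586-0.0828i)·(-0.1814-0.0913i)  (+0.0961+0.0090i)·(+0.0051-0.0515i)
Y_4^2(R⁻¹ n̂) = -0.093790+0.018495i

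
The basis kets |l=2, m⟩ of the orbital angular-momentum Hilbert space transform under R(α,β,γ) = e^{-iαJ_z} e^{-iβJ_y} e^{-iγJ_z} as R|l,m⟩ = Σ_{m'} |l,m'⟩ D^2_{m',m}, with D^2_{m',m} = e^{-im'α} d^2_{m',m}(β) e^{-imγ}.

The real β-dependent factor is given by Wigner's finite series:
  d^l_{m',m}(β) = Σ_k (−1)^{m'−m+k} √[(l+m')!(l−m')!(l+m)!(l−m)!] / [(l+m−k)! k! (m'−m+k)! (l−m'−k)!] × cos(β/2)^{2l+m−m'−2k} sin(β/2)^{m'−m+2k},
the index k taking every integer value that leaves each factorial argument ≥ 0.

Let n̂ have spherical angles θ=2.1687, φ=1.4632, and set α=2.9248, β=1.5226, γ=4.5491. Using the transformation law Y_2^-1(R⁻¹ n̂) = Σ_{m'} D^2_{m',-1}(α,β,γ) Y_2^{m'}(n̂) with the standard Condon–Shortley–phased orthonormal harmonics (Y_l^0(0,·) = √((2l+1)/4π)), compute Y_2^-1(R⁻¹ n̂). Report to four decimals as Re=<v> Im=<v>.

Re=0.0349 Im=-0.0336

Need the full column D^2_{m',-1} for m'=−2..2 at α=2.9248, β=1.5226, γ=4.5491.
cos(β/2)=0.723940, sin(β/2)=0.689863
d^2_{-2,-1}: single k=1 term ⇒ +0.523480;  D = -0.294227-0.432969i
d^2_{-1,-1}: k∈[0..1] ⇒ +0.274669 -0.748259 = -0.473590;  D = -0.175700-0.439792i
d^2_{0,-1}: k∈[0..1] ⇒ -0.641130 +0.582193 = -0.058937;  D = +0.009581+0.058153i
d^2_{1,-1}: k∈[0..1] ⇒ +0.748259 -0.226491 = +0.521768;  D = -0.027903+0.521021i
d^2_{2,-1}: single k=0 term ⇒ -0.475359;  D = -0.126929+0.458099i
Y_2^{m'}(θ=2.1687,φ=1.4632) and Σ D·Y over m':
  (-0.2942-0.4330i)·(-0.2578-0.0563i)  (-0.1757-0.4398i)·(-0.0386+0.3574i)  (+0.0096+0.0582i)·(-0.0156+0.0000i)  (-0.0279+0.5210i)·(+0.0386+0.3574i)  (-0.1269+0.4581i)·(-0.2578+0.0563i)
Y_2^-1(R⁻¹ n̂) = +0.034889-0.033630i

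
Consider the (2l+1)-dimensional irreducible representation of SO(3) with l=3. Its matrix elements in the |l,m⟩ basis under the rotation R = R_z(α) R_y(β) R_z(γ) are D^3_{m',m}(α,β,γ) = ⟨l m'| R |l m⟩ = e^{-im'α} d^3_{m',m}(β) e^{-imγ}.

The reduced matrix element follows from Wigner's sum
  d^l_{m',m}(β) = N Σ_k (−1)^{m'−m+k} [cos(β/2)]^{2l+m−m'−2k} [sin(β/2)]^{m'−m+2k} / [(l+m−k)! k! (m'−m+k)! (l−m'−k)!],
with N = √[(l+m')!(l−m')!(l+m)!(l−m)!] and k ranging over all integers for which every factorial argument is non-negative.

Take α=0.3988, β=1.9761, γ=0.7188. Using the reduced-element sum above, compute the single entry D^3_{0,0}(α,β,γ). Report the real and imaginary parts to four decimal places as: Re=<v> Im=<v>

Re=0.4382 Im=0.0000

D^3_{0,0}(0.3988,1.9761,0.7188) = e^{-i·0·0.3988}·d^3_{0,0}(1.9761)·e^{-i·0·0.7188}. Compute d first:
c=cos(1.9761/2)=0.550319, s=sin(1.9761/2)=0.834954; N=√[6·6·6·6]=36.000000
k: max(0,(0)−(0))=0 … min(3+(0),3−(0))=3
  k=0: (−1)^0·36.0000/(36)·0.5503^6·0.8350^0 = +0.027777
  k=1: (−1)^1·36.0000/(4)·0.5503^4·0.8350^2 = -0.575475
  k=2: (−1)^2·36.0000/(4)·0.5503^2·0.8350^4 = +1.324716
  k=3: (−1)^3·36.0000/(36)·0.5503^0·0.8350^6 = -0.338826
d^3_{0,0}(1.9761) = +0.027777 -0.575475 +1.324716 -0.338826 = +0.438192
Phases: e^{-i·(0)·0.3988}=+1.000000+0.000000i, e^{-i·(0)·0.7188}=+1.000000+0.000000i ⇒ D=+0.438192+0.000000i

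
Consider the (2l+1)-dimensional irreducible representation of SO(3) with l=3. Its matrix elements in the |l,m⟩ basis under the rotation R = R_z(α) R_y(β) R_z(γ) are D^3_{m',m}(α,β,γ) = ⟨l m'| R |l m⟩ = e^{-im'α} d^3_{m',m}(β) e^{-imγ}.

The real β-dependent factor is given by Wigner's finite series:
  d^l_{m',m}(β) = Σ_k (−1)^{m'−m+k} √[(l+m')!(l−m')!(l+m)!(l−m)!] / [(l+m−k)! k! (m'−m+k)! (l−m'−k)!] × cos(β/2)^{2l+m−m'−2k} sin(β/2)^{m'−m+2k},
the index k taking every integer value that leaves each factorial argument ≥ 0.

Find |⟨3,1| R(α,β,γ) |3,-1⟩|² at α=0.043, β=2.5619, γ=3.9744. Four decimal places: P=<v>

P=0.0677

D^3_{1,-1}(0.043,2.5619,3.9744) = e^{-i·1·0.043}·d^3_{1,-1}(2.5619)·e^{-i·-1·3.9744}. Compute d first:
With c≡cos(β/2)=0.285805 and s≡sin(β/2)=0.958288, N=[24·2·2·24]^{1/2}=48.000000
k: max(0,(-1)−(1))=0 … min(3+(-1),3−(1))=2
  k=0: (−1)^2·48.0000/(8)·0.2858^4·0.9583^2 = +0.036764
  k=1: (−1)^3·48.0000/(6)·0.2858^2·0.9583^4 = -0.551078
  k=2: (−1)^4·48.0000/(48)·0.2858^0·0.9583^6 = +0.774419
d^3_{1,-1}(2.5619) = +0.036764 -0.551078 +0.774419 = +0.260104
|D^3_{1,-1}|² = |d^3_{1,-1}(β)|² = (+0.260104)² = 0.067654 (the z-rotation phases have unit modulus)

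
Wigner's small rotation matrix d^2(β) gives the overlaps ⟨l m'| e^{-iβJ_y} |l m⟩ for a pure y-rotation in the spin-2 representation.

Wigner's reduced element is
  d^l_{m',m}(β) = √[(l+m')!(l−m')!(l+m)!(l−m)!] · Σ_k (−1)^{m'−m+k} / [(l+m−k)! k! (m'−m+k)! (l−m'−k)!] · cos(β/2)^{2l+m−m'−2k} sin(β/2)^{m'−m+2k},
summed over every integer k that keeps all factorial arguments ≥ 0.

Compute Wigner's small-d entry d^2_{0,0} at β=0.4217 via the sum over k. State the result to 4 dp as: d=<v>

d^2_{0,0}(β=0.4217) via Wigner's sum:
c=cos(0.4217/2)=0.977853, s=sin(0.4217/2)=0.209291; N=√[2·2·2·2]=4.000000
The bounds max(0,m−m')=0 and min(l+m,l−m')=2 give 3 terms
  k=0: (−1)^0·4.0000/(4)·0.9779^4·0.2093^0 = +0.914313
  k=1: (−1)^1·4.0000/(1)·0.9779^2·0.2093^2 = -0.167536
  k=2: (−1)^2·4.0000/(4)·0.9779^0·0.2093^4 = +0.001919
d^2_{0,0}(0.4217) = +0.914313 -0.167536 +0.001919 = +0.748695

d=0.7487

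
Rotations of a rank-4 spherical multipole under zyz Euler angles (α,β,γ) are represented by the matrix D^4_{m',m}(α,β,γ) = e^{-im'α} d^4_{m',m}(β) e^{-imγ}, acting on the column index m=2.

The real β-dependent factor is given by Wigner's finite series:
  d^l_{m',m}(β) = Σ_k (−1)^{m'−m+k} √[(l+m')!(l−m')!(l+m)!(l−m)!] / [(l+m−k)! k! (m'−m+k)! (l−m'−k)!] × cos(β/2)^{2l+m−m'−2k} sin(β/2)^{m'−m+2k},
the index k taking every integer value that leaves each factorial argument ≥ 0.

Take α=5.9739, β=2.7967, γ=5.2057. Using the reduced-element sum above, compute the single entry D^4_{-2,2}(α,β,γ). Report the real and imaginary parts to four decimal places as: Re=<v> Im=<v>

Re=0.0198 Im=0.5762

D^4_{-2,2}(5.9739,2.7967,5.2057) = e^{-i·-2·5.9739}·d^4_{-2,2}(2.7967)·e^{-i·2·5.2057}. Compute d first:
With c≡cos(β/2)=0.171593 and s≡sin(β/2)=0.985168, N=[2·720·720·2]^{1/2}=1440.000000
The bounds max(0,m−m')=4 and min(l+m,l−m')=6 give 3 terms
  k=4: (−1)^0·1440.0000/(96)·0.1716^4·0.9852^4 = +0.012250
  k=5: (−1)^1·1440.0000/(120)·0.1716^2·0.9852^6 = -0.323029
  k=6: (−1)^2·1440.0000/(1440)·0.1716^0·0.9852^8 = +0.887324
d^4_{-2,2}(2.7967) = +0.012250 -0.323029 +0.887324 = +0.576545
Phases: e^{-i·(-2)·5.9739}=+0.814708-0.579871i, e^{-i·(2)·5.2057}=-0.551511+0.834168i ⇒ D=+0.019827+0.576204i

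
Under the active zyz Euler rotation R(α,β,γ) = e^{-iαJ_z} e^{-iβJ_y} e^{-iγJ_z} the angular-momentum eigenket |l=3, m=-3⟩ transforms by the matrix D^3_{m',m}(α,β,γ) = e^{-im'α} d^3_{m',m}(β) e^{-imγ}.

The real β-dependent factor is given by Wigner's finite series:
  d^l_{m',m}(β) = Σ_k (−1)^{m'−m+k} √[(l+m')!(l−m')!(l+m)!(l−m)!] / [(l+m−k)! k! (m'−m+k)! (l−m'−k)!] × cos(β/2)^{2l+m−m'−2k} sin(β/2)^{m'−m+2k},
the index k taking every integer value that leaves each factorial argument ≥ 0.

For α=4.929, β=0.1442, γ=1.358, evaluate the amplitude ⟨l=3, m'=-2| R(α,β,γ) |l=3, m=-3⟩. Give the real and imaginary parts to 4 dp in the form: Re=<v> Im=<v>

Re=-0.0355 Im=-0.1705

D^3_{-2,-3}(4.929,0.1442,1.358) = e^{-i·-2·4.929}·d^3_{-2,-3}(0.1442)·e^{-i·-3·1.358}. Compute d first:
Half-angle: c=0.997402, s=0.072038. N=√(1·120·1·720)=293.938769
k: max(0,(-3)−(-2))=0 … min(3+(-3),3−(-2))=0
  k=0: (−1)^1·293.9388/(120)·0.9974^5·0.0720^1 = -0.174175
d^3_{-2,-3}(0.1442) = -0.174175
Phases: e^{-i·(-2)·4.929}=-0.907618-0.419797i, e^{-i·(-3)·1.358}=-0.595902-0.803057i ⇒ D=-0.035485-0.170522i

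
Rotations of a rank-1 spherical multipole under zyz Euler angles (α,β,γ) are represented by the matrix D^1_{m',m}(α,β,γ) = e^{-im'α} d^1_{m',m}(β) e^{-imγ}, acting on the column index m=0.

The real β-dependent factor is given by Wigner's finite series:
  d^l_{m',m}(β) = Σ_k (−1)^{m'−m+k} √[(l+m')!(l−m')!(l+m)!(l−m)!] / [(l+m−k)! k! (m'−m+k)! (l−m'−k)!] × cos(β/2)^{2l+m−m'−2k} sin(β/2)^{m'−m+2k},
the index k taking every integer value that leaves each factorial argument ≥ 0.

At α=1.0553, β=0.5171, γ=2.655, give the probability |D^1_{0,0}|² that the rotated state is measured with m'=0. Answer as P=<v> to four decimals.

P=0.7556

Split into d^1_{0,0}(β=0.5171) × two z-phases.
c=cos(0.5171/2)=0.966762, s=sin(0.5171/2)=0.255679; N=√[1·1·1·1]=1.000000
k∈{0,1} keeps every argument non-negative
  k=0: (−1)^0·1.0000/(1)·0.9668^2·0.2557^0 = +0.934628
  k=1: (−1)^1·1.0000/(1)·0.9668^0·0.2557^2 = -0.065372
d^1_{0,0}(0.5171) = +0.934628 -0.065372 = +0.869256
|D^1_{0,0}|² = |d^1_{0,0}(β)|² = (+0.869256)² = 0.755607 (the z-rotation phases have unit modulus)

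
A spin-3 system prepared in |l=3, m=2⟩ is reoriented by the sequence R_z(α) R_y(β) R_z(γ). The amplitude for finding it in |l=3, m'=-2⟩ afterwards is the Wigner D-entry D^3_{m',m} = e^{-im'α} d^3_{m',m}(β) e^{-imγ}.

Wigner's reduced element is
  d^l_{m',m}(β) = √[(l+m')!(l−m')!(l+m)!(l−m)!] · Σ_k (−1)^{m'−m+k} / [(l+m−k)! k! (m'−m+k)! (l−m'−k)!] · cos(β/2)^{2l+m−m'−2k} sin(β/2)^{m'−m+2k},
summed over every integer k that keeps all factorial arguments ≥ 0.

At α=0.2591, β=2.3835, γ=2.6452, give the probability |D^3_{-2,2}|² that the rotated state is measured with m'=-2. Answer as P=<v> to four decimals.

Split into d^3_{-2,2}(β=2.3835) × two z-phases.
c=cos(2.3835/2)=0.370035, s=sin(2.3835/2)=0.929018; N=√[1·120·120·1]=120.000000
k∈{4,5} keeps every argument non-negative
  k=4: (−1)^0·120.0000/(24)·0.3700^2·0.9290^4 = +0.509978
  k=5: (−1)^1·120.0000/(120)·0.3700^0·0.9290^6 = -0.642902
d^3_{-2,2}(2.3835) = +0.509978 -0.642902 = -0.132924
|D^3_{-2,2}|² = |d^3_{-2,2}(β)|² = (-0.132924)² = 0.017669 (the z-rotation phases have unit modulus)

P=0.0177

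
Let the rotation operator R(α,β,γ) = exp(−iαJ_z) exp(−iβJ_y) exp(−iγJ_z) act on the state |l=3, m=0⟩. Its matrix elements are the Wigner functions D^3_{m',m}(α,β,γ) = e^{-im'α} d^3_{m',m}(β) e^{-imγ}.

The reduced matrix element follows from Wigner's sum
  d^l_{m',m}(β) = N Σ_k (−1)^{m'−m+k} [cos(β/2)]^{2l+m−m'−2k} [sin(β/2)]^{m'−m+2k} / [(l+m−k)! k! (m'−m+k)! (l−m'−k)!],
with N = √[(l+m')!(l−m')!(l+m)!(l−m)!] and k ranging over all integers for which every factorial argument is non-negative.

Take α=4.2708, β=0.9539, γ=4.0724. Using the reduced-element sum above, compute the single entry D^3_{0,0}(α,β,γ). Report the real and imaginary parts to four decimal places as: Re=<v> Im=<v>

First d^3_{0,0}(β=0.9539), then the phase factors e^{-i(0)α} and e^{-i(0)γ}:
Half-angle: c=0.888399, s=0.459072. N=√(6·6·6·6)=36.000000
Admissible k: 0..3 (factorial args all ≥0)
  k=0: (−1)^0·36.0000/(36)·0.8884^6·0.4591^0 = +0.491642
  k=1: (−1)^1·36.0000/(4)·0.8884^4·0.4591^2 = -1.181507
  k=2: (−1)^2·36.0000/(4)·0.8884^2·0.4591^4 = +0.315487
  k=3: (−1)^3·36.0000/(36)·0.8884^0·0.4591^6 = -0.009360
d^3_{0,0}(0.9539) = +0.491642 -1.181507 +0.315487 -0.009360 = -0.383738
Phases: e^{-i·(0)·4.2708}=+1.000000+0.000000i, e^{-i·(0)·4.0724}=+1.000000+0.000000i ⇒ D=-0.383738+0.000000i

Re=-0.3837 Im=0.0000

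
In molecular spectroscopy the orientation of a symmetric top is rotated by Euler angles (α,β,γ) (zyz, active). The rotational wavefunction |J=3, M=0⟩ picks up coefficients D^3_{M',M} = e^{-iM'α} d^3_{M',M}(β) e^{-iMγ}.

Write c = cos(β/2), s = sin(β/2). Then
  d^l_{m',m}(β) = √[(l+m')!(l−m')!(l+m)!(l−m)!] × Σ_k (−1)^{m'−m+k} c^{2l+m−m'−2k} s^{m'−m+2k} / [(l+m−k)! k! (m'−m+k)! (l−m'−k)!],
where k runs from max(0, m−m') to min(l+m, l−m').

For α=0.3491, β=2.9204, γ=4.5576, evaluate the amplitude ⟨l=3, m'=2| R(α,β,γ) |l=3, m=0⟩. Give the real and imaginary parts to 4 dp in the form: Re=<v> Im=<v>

First d^3_{2,0}(β=2.9204), then the phase factors e^{-i(2)α} and e^{-i(0)γ}:
c=cos(2.9204/2)=0.110371, s=sin(2.9204/2)=0.993890; N=√[120·1·6·6]=65.726707
k: max(0,(0)−(2))=0 … min(3+(0),3−(2))=1
  k=0: (−1)^2·65.7267/(12)·0.1104^4·0.9939^2 = +0.000803
  k=1: (−1)^3·65.7267/(12)·0.1104^2·0.9939^4 = -0.065107
d^3_{2,0}(2.9204) = +0.000803 -0.065107 = -0.064304
Phases: e^{-i·(2)·0.3491}=+0.766001-0.642840i, e^{-i·(0)·4.5576}=+1.000000+0.000000i ⇒ D=-0.049257+0.041337i

Re=-0.0493 Im=0.0413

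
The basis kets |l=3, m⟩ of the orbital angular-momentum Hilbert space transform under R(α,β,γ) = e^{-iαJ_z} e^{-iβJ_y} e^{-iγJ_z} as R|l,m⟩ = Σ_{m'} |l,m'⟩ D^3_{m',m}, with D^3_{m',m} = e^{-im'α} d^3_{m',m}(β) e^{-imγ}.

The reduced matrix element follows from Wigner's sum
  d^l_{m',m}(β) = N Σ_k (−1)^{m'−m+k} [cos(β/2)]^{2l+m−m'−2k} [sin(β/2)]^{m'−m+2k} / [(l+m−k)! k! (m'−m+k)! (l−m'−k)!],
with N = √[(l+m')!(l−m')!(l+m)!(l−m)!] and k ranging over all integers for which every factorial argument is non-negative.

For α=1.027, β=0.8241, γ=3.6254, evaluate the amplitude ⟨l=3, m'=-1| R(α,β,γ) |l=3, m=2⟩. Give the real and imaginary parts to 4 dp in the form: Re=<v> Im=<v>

D^3_{-1,2}(1.027,0.8241,3.6254) = e^{-i·-1·1.027}·d^3_{-1,2}(0.8241)·e^{-i·2·3.6254}. Compute d first:
c=cos(0.8241/2)=0.916302, s=sin(0.8241/2)=0.400489; N=√[2·24·120·1]=75.894664
The bounds max(0,m−m')=3 and min(l+m,l−m')=4 give 2 terms
  k=3: (−1)^0·75.8947/(12)·0.9163^3·0.4005^3 = +0.312547
  k=4: (−1)^1·75.8947/(24)·0.9163^1·0.4005^5 = -0.029853
d^3_{-1,2}(0.8241) = +0.312547 -0.029853 = +0.282694
D = (+0.517388+0.855751i)·(+0.282694)·(+0.567266-0.823535i) = +0.282196+0.016778i

Re=0.2822 Im=0.0168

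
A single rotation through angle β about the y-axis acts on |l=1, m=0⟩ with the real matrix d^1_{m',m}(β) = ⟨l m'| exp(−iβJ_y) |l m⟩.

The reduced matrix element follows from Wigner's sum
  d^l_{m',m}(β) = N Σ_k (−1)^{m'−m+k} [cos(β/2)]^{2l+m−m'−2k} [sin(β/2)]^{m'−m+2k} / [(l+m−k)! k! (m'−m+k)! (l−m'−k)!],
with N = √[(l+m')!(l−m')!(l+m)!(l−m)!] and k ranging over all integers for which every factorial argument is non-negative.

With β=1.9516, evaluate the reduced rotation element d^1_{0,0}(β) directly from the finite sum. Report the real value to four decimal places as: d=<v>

d=-0.3717

d^1_{0,0}(β=1.9516) via Wigner's sum:
Half-angle: c=0.560506, s=0.828151. N=√(1·1·1·1)=1.000000
k∈{0,1} keeps every argument non-negative
  k=0: (−1)^0·1.0000/(1)·0.5605^2·0.8282^0 = +0.314167
  k=1: (−1)^1·1.0000/(1)·0.5605^0·0.8282^2 = -0.685833
d^1_{0,0}(1.9516) = +0.314167 -0.685833 = -0.371667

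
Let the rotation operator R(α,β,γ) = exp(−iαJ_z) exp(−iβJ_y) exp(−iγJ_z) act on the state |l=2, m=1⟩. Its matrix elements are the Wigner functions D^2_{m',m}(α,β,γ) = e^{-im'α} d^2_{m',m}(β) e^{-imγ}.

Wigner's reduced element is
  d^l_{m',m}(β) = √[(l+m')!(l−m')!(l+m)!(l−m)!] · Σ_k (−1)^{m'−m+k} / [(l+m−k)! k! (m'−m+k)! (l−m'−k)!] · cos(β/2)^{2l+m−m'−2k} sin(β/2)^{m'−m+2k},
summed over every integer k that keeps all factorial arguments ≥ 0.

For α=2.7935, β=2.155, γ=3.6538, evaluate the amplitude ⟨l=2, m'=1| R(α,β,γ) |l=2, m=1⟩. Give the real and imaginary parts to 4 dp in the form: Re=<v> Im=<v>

Re=-0.4652 Im=0.0770

D^2_{1,1}(2.7935,2.155,3.6538) = e^{-i·1·2.7935}·d^2_{1,1}(2.155)·e^{-i·1·3.6538}. Compute d first:
With c≡cos(β/2)=0.473532 and s≡sin(β/2)=0.880777, N=[6·1·6·1]^{1/2}=6.000000
The bounds max(0,m−m')=0 and min(l+m,l−m')=1 give 2 terms
  k=0: (−1)^0·6.0000/(6)·0.4735^4·0.8808^0 = +0.050280
  k=1: (−1)^1·6.0000/(2)·0.4735^2·0.8808^2 = -0.521857
d^2_{1,1}(2.155) = +0.050280 -0.521857 = -0.471576
D = (-0.940025-0.341105i)·(-0.471576)·(-0.871665+0.490103i) = -0.465240+0.077046i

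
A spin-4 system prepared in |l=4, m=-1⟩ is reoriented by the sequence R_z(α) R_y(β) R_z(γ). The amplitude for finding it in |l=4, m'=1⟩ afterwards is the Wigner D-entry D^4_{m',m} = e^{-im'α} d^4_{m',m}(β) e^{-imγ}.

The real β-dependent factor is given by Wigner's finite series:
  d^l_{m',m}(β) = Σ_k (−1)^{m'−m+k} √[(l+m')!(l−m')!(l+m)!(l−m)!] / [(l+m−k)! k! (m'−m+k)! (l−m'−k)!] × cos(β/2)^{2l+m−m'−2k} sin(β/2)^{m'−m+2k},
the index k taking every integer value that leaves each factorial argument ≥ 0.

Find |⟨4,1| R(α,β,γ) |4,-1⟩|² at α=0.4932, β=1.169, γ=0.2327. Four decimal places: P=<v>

First d^4_{1,-1}(β=1.169), then the phase factors e^{-i(1)α} and e^{-i(-1)γ}:
Half-angle: c=0.833988, s=0.551782. N=√(120·6·6·120)=720.000000
Admissible k: 0..3 (factorial args all ≥0)
  k=0: (−1)^2·720.0000/(72)·0.8340^6·0.5518^2 = +1.024460
  k=1: (−1)^3·720.0000/(24)·0.8340^4·0.5518^4 = -1.345340
  k=2: (−1)^4·720.0000/(48)·0.8340^2·0.5518^6 = +0.294455
  k=3: (−1)^5·720.0000/(720)·0.8340^0·0.5518^8 = -0.008593
d^4_{1,-1}(1.169) = +1.024460 -1.345340 +0.294455 -0.008593 = -0.035019
|D^4_{1,-1}|² = |d^4_{1,-1}(β)|² = (-0.035019)² = 0.001226 (the z-rotation phases have unit modulus)

P=0.0012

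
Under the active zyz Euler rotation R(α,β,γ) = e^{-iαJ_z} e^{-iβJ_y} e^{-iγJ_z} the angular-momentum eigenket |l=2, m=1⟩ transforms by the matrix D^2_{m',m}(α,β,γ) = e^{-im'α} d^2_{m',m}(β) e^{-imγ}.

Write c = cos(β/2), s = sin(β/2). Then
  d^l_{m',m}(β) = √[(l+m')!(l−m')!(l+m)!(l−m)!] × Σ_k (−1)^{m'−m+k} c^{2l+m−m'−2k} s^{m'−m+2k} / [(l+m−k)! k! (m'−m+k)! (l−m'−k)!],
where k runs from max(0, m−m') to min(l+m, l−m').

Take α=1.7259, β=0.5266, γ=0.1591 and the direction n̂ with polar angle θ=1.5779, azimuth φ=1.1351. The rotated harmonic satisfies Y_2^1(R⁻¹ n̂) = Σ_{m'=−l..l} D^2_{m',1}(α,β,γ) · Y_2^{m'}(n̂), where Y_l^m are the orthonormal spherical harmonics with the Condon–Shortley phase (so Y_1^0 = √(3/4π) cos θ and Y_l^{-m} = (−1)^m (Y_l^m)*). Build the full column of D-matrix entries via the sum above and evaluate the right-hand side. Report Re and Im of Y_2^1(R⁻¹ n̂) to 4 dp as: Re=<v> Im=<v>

Need the full column D^2_{m',1} for m'=−2..2 at α=1.7259, β=0.5266, γ=0.1591.
cos(β/2)=0.965536, sin(β/2)=0.260268
d^2_{-2,1}: single k=3 term ⇒ +0.034046;  D = -0.033658-0.005125i
d^2_{-1,1}: k∈[2..3] ⇒ +0.189453 -0.004589 = +0.184864;  D = +0.000739+0.184863i
d^2_{0,1}: k∈[1..2] ⇒ +0.573856 -0.041697 = +0.532158;  D = +0.525437-0.084310i
d^2_{1,1}: k∈[0..1] ⇒ +0.869110 -0.189453 = +0.679657;  D = -0.210054-0.646383i
d^2_{2,1}: single k=0 term ⇒ -0.468551;  D = +0.417892-0.211911i
Y_2^{m'}(θ=1.5779,φ=1.1351) and Σ D·Y over m':
  (-0.0337-0.0051i)·(-0.2487-0.2956i)  (+0.0007+0.1849i)·(-0.0023+0.0050i)  (+0.5254-0.0843i)·(-0.3153+0.0000i)  (-0.2101-0.6464i)·(+0.0023+0.0050i)  (+0.4179-0.2119i)·(-0.2487+0.2956i)
Y_2^1(R⁻¹ n̂) = -0.198308+0.211053i

Re=-0.1983 Im=0.2111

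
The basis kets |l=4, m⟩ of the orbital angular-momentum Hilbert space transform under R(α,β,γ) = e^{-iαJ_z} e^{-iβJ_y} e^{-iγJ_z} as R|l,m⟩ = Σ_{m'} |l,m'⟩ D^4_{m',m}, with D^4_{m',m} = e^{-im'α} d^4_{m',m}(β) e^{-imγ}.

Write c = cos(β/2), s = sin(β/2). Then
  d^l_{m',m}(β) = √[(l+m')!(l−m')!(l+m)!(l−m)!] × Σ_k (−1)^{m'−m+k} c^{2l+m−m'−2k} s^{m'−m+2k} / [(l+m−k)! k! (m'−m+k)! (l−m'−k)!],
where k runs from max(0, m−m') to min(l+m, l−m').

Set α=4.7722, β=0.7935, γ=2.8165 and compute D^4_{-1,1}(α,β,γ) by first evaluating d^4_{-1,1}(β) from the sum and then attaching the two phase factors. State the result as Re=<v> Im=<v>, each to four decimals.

Split into d^4_{-1,1}(β=0.7935) × two z-phases.
Half-angle: c=0.922322, s=0.386423. N=√(6·120·120·6)=720.000000
Admissible k: 2..5 (factorial args all ≥0)
  k=2: (−1)^0·720.0000/(72)·0.9223^6·0.3864^2 = +0.919222
  k=3: (−1)^1·720.0000/(24)·0.9223^4·0.3864^4 = -0.484063
  k=4: (−1)^2·720.0000/(48)·0.9223^2·0.3864^6 = +0.042485
  k=5: (−1)^3·720.0000/(720)·0.9223^0·0.3864^8 = -0.000497
d^4_{-1,1}(0.7935) = +0.919222 -0.484063 +0.042485 -0.000497 = +0.477146
D = (+0.059775-0.998212i)·(+0.477146)·(-0.947621-0.319397i) = -0.179154+0.442235i

Re=-0.1792 Im=0.4422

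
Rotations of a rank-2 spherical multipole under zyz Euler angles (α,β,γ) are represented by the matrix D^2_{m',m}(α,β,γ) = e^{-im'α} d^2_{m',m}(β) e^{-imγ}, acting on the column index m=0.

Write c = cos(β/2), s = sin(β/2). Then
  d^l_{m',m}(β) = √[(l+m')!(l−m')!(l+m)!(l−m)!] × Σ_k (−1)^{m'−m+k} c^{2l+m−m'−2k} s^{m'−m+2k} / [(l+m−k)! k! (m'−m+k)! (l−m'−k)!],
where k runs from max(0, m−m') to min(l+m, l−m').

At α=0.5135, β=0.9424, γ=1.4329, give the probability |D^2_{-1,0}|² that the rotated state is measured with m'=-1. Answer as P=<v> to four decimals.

P=0.3392

First d^2_{-1,0}(β=0.9424), then the phase factors e^{-i(-1)α} and e^{-i(0)γ}:
Half-angle: c=0.891024, s=0.453956. N=√(1·6·2·2)=4.898979
Admissible k: 1..2 (factorial args all ≥0)
  k=1: (−1)^0·4.8990/(2)·0.8910^3·0.4540^1 = +0.786607
  k=2: (−1)^1·4.8990/(2)·0.8910^1·0.4540^3 = -0.204177
d^2_{-1,0}(0.9424) = +0.786607 -0.204177 = +0.582430
|D^2_{-1,0}|² = |d^2_{-1,0}(β)|² = (+0.582430)² = 0.339225 (the z-rotation phases have unit modulus)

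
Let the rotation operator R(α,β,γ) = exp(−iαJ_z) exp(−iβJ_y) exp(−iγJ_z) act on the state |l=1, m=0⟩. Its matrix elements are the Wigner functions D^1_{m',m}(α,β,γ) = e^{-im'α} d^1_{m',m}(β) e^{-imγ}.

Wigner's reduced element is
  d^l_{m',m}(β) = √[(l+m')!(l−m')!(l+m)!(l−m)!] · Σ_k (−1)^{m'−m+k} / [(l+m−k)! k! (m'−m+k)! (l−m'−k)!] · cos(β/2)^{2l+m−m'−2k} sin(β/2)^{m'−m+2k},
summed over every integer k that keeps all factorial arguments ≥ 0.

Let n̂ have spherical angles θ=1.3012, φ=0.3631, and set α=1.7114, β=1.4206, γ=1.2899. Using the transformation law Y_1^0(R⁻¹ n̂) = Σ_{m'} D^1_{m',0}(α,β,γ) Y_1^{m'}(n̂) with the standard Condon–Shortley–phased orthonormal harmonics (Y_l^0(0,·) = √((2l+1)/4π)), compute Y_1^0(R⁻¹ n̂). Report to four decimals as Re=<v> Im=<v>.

Need the full column D^1_{m',0} for m'=−1..1 at α=1.7114, β=1.4206, γ=1.2899.
cos(β/2)=0.758166, sin(β/2)=0.652061
d^1_{-1,0}: single k=1 term ⇒ +0.699146;  D = -0.097979+0.692247i
d^1_{0,0}: k∈[0..1] ⇒ +0.574816 -0.425184 = +0.149632;  D = +0.149632+0.000000i
d^1_{1,0}: single k=0 term ⇒ -0.699146;  D = +0.097979+0.692247i
Y_1^{m'}(θ=1.3012,φ=0.3631) and Σ D·Y over m':
  (-0.0980+0.6922i)·(+0.3113-0.1183i)  (+0.1496+0.0000i)·(+0.1301+0.0000i)  (+0.0980+0.6922i)·(-0.3113-0.1183i)
Y_1^0(R⁻¹ n̂) = +0.122225+0.000000i

Re=0.1222 Im=0.0000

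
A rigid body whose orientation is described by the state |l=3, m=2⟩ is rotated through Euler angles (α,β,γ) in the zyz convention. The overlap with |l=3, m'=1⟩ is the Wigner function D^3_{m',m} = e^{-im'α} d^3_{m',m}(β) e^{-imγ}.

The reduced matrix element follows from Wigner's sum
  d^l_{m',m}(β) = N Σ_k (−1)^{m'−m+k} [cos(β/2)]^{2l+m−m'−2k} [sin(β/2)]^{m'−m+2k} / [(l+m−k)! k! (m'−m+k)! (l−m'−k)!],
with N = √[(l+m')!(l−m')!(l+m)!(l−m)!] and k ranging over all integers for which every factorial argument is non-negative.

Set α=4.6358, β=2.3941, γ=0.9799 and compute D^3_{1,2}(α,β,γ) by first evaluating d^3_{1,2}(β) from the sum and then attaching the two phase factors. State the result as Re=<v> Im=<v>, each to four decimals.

Re=-0.2182 Im=0.0705

First d^3_{1,2}(β=2.3941), then the phase factors e^{-i(1)α} and e^{-i(2)γ}:
With c≡cos(β/2)=0.365106 and s≡sin(β/2)=0.930966, N=[24·2·120·1]^{1/2}=75.894664
k: max(0,(2)−(1))=1 … min(3+(2),3−(1))=2
  k=1: (−1)^0·75.8947/(24)·0.3651^5·0.9310^1 = +0.019100
  k=2: (−1)^1·75.8947/(12)·0.3651^3·0.9310^3 = -0.248363
d^3_{1,2}(2.3941) = +0.019100 -0.248363 = -0.229264
Phases: e^{-i·(1)·4.6358}=-0.076514+0.997068i, e^{-i·(2)·0.9799}=-0.379267-0.925287i ⇒ D=-0.218166+0.070466i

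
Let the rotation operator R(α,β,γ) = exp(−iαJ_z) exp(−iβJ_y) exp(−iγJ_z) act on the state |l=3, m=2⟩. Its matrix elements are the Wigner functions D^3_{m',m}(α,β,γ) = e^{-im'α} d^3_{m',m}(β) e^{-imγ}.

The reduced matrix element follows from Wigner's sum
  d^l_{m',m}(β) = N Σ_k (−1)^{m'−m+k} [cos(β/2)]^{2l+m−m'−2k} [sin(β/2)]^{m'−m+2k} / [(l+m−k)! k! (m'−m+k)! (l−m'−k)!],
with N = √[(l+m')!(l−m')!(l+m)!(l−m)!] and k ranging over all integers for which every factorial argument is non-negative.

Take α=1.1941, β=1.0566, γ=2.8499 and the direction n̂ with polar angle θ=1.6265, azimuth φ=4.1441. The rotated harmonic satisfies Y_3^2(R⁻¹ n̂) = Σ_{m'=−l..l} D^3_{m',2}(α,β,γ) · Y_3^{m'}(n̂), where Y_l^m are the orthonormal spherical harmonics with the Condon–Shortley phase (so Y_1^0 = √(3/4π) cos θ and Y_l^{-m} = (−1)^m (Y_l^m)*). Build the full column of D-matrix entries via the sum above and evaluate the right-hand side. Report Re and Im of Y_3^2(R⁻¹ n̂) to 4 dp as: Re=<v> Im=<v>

Need the full column D^3_{m',2} for m'=−3..3 at α=1.1941, β=1.0566, γ=2.8499.
cos(β/2)=0.863665, sin(β/2)=0.504066
d^3_{-3,2}: single k=5 term ⇒ +0.068843;  D = -0.035790-0.058808i
d^3_{-2,2}: k∈[4..5] ⇒ +0.240774 -0.016403 = +0.224371;  D = -0.221137+0.037961i
d^3_{-1,2}: k∈[3..4] ⇒ +0.521829 -0.088875 = +0.432953;  D = -0.088851+0.423738i
d^3_{0,2}: k∈[2..3] ⇒ +0.774314 -0.263755 = +0.510559;  D = +0.426114+0.281243i
d^3_{1,2}: k∈[1..2] ⇒ +0.765975 -0.521829 = +0.244146;  D = +0.200014-0.140006i
d^3_{2,2}: k∈[0..1] ⇒ +0.415023 -0.706848 = -0.291825;  D = +0.067671+0.283871i
d^3_{3,2}: single k=0 term ⇒ -0.593321;  D = +0.587293+0.084367i
Y_3^{m'}(θ=1.6265,φ=4.1441) and Σ D·Y over m':
  (-0.0358-0.0588i)·(+0.4116+0.0555i)  (-0.2211+0.0380i)·(+0.0239+0.0515i)  (-0.0889+0.4237i)·(+0.1710-0.2677i)  (+0.4261+0.2812i)·(+0.0620+0.0000i)  (+0.2000-0.1400i)·(-0.1710-0.2677i)  (+0.0677+0.2839i)·(+0.0239-0.0515i)  (+0.5873+0.0844i)·(-0.4116+0.0555i)
Y_3^2(R⁻¹ n̂) = -0.195859+0.048568i

Re=-0.1959 Im=0.0486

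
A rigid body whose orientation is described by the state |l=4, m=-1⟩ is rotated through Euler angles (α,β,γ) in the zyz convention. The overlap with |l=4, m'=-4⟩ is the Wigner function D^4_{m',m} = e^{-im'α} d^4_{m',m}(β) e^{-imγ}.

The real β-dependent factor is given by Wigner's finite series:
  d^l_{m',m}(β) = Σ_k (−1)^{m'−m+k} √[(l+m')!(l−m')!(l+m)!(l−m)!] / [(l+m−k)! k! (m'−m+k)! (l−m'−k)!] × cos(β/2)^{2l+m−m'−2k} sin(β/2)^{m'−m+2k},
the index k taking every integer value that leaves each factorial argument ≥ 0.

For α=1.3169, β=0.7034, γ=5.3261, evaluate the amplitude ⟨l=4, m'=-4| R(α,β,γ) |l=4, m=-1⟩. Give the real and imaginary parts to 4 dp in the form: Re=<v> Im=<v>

Split into d^4_{-4,-1}(β=0.7034) × two z-phases.
With c≡cos(β/2)=0.938788 and s≡sin(β/2)=0.344494, N=[1·40320·6·120]^{1/2}=5387.986637
k∈{3} keeps every argument non-negative
  k=3: (−1)^0·5387.9866/(720)·0.9388^5·0.3445^3 = +0.223089
d^4_{-4,-1}(0.7034) = +0.223089
Attach z-rotation phases: D = e^{-i(-4)(1.3169)}·(+0.223089)·e^{-i(-1)(5.3261)} = -0.087260-0.205316i

Re=-0.0873 Im=-0.2053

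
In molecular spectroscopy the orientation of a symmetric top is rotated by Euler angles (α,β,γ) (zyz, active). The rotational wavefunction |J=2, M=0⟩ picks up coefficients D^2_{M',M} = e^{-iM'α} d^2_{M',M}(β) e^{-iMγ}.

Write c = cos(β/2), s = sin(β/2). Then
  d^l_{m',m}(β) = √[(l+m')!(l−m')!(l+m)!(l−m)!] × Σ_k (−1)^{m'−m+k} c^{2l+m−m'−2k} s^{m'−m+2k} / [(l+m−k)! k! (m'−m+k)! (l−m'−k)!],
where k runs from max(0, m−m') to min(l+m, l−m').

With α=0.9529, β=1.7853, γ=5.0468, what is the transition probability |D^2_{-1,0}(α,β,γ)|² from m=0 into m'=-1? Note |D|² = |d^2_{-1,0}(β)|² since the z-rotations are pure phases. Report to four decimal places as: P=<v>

P=0.0649

D^2_{-1,0}(0.9529,1.7853,5.0468) = e^{-i·-1·0.9529}·d^2_{-1,0}(1.7853)·e^{-i·0·5.0468}. Compute d first:
Half-angle: c=0.627351, s=0.778737. N=√(1·6·2·2)=4.898979
The bounds max(0,m−m')=1 and min(l+m,l−m')=2 give 2 terms
  k=1: (−1)^0·4.8990/(2)·0.6274^3·0.7787^1 = +0.470974
  k=2: (−1)^1·4.8990/(2)·0.6274^1·0.7787^3 = -0.725702
d^2_{-1,0}(1.7853) = +0.470974 -0.725702 = -0.254728
|D^2_{-1,0}|² = |d^2_{-1,0}(β)|² = (-0.254728)² = 0.064886 (the z-rotation phases have unit modulus)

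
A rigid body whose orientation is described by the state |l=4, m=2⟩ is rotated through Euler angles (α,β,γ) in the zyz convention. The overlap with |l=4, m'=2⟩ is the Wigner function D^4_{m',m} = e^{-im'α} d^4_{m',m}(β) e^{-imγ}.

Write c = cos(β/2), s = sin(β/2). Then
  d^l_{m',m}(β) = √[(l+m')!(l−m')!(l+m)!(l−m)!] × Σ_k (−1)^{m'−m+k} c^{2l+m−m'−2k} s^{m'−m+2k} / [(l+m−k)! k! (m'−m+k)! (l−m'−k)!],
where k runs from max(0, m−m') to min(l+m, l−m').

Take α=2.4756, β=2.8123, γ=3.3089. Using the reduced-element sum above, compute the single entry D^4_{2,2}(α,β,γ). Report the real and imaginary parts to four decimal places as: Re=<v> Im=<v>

First d^4_{2,2}(β=2.8123), then the phase factors e^{-i(2)α} and e^{-i(2)γ}:
With c≡cos(β/2)=0.163903 and s≡sin(β/2)=0.986476, N=[720·2·720·2]^{1/2}=1440.000000
The bounds max(0,m−m')=0 and min(l+m,l−m')=2 give 3 terms
  k=0: (−1)^0·1440.0000/(1440)·0.1639^8·0.9865^0 = +0.000001
  k=1: (−1)^1·1440.0000/(120)·0.1639^6·0.9865^2 = -0.000226
  k=2: (−1)^2·1440.0000/(96)·0.1639^4·0.9865^4 = +0.010252
d^4_{2,2}(2.8123) = +0.000001 -0.000226 +0.010252 = +0.010026
D = (+0.236548+0.971620i)·(+0.010026)·(+0.944537-0.328405i) = +0.005439+0.008422i

Re=0.0054 Im=0.0084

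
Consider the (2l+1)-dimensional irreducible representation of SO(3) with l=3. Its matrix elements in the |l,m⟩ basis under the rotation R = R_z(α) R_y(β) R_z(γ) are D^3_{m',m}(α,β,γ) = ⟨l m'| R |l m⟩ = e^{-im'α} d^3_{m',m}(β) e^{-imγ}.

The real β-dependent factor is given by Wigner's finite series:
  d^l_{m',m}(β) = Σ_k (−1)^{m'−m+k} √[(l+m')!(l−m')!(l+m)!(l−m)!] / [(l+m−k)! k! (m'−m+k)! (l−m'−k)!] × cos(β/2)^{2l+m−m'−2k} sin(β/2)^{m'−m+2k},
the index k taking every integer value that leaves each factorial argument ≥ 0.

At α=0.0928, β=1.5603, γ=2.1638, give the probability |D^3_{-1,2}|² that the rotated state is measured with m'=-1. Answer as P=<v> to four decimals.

P=0.1628

D^3_{-1,2}(0.0928,1.5603,2.1638) = e^{-i·-1·0.0928}·d^3_{-1,2}(1.5603)·e^{-i·2·2.1638}. Compute d first:
Half-angle: c=0.710808, s=0.703386. N=√(2·24·120·1)=75.894664
k∈{3,4} keeps every argument non-negative
  k=3: (−1)^0·75.8947/(12)·0.7108^3·0.7034^3 = +0.790439
  k=4: (−1)^1·75.8947/(24)·0.7108^1·0.7034^5 = -0.387009
d^3_{-1,2}(1.5603) = +0.790439 -0.387009 = +0.403430
|D^3_{-1,2}|² = |d^3_{-1,2}(β)|² = (+0.403430)² = 0.162756 (the z-rotation phases have unit modulus)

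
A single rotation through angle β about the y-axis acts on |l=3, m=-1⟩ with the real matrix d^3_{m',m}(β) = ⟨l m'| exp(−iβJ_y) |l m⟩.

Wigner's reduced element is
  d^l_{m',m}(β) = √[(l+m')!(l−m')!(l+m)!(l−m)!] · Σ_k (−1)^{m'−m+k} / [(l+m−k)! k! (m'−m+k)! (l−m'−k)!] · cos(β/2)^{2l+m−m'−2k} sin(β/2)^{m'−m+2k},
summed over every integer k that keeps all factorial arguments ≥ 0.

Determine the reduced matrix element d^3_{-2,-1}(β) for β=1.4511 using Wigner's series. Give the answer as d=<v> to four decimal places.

d^3_{-2,-1}(β=1.4511) via Wigner's sum:
c=cos(1.4511/2)=0.748135, s=sin(1.4511/2)=0.663547; N=√[1·120·2·24]=75.894664
k: max(0,(-1)−(-2))=1 … min(3+(-1),3−(-2))=2
  k=1: (−1)^0·75.8947/(24)·0.7481^5·0.6635^1 = +0.491779
  k=2: (−1)^1·75.8947/(12)·0.7481^3·0.6635^3 = -0.773721
d^3_{-2,-1}(1.4511) = +0.491779 -0.773721 = -0.281941

d=-0.2819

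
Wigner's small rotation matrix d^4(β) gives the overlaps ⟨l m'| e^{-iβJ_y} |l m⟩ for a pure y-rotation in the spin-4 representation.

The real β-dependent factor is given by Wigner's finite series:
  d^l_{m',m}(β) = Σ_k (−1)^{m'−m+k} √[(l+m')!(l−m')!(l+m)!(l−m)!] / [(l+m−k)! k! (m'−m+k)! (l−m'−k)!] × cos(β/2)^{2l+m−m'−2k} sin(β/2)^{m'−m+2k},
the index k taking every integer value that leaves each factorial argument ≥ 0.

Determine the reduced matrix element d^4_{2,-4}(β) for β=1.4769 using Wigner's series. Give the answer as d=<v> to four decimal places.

d=0.2692

d^4_{2,-4}(β=1.4769) via Wigner's sum:
With c≡cos(β/2)=0.739513 and s≡sin(β/2)=0.673142, N=[720·2·1·40320]^{1/2}=7619.763776
k: max(0,(-4)−(2))=0 … min(4+(-4),4−(2))=0
  k=0: (−1)^6·7619.7638/(1440)·0.7395^2·0.6731^6 = +0.269223
d^4_{2,-4}(1.4769) = +0.269223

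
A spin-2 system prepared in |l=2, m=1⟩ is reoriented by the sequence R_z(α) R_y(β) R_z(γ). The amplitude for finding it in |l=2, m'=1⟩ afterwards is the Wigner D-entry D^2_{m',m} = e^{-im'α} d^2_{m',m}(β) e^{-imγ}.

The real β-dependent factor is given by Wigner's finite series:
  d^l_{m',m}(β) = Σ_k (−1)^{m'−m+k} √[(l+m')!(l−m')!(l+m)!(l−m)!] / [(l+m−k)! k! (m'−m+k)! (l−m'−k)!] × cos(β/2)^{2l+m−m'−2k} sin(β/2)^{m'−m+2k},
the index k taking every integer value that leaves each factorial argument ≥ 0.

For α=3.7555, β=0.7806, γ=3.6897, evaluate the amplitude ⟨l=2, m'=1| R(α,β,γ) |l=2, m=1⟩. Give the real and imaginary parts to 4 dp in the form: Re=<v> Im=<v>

Re=0.1431 Im=-0.3304

Split into d^2_{1,1}(β=0.7806) × two z-phases.
c=cos(0.7806/2)=0.924795, s=sin(0.7806/2)=0.380466; N=√[6·1·6·1]=6.000000
Admissible k: 0..1 (factorial args all ≥0)
  k=0: (−1)^0·6.0000/(6)·0.9248^4·0.3805^0 = +0.731445
  k=1: (−1)^1·6.0000/(2)·0.9248^2·0.3805^2 = -0.371401
d^2_{1,1}(0.7806) = +0.731445 -0.371401 = +0.360044
Attach z-rotation phases: D = e^{-i(1)(3.7555)}·(+0.360044)·e^{-i(1)(3.6897)} = +0.143114-0.330378i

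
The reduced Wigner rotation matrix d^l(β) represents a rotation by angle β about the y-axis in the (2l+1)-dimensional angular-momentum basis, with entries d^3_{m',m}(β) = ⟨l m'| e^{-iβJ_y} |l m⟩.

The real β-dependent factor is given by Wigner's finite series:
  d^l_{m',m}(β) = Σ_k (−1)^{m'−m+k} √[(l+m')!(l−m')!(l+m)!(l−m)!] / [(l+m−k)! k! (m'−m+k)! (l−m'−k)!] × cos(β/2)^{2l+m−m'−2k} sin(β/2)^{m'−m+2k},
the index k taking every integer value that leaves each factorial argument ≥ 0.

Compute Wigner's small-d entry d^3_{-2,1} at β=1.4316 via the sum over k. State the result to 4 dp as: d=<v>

d=0.4775

d^3_{-2,1}(β=1.4316) via Wigner's sum:
c=cos(1.4316/2)=0.754569, s=sin(1.4316/2)=0.656221; N=√[1·120·24·2]=75.894664
k: max(0,(1)−(-2))=3 … min(3+(1),3−(-2))=4
  k=3: (−1)^0·75.8947/(12)·0.7546^3·0.6562^3 = +0.767851
  k=4: (−1)^1·75.8947/(24)·0.7546^1·0.6562^5 = -0.290369
d^3_{-2,1}(1.4316) = +0.767851 -0.290369 = +0.477482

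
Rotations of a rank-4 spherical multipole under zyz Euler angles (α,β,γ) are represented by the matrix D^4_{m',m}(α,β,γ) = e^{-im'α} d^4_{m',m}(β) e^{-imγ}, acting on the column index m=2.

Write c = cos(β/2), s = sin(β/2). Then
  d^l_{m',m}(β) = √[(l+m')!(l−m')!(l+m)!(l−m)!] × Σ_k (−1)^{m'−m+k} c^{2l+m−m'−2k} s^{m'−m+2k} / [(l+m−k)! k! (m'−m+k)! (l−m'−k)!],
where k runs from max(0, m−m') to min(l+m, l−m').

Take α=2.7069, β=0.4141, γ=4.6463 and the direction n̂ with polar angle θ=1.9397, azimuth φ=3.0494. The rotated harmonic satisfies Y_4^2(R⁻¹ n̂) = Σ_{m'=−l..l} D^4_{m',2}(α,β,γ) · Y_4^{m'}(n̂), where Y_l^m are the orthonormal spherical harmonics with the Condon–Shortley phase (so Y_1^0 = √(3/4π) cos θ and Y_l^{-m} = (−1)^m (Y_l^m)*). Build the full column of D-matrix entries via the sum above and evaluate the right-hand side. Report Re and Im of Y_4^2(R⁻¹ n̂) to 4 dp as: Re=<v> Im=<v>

Re=0.2392 Im=0.2318

Need the full column D^4_{m',2} for m'=−4..4 at α=2.7069, β=0.4141, γ=4.6463.
cos(β/2)=0.978642, sin(β/2)=0.205574
d^4_{-4,2}: single k=6 term ⇒ +0.000383;  D = +0.000014+0.000382i
d^4_{-3,2}: k∈[5..6] ⇒ +0.003863 -0.000057 = +0.003806;  D = +0.001478-0.003507i
d^4_{-2,2}: k∈[4..6] ⇒ +0.024573 -0.000867 +0.000003 = +0.023709;  D = -0.017553+0.015938i
d^4_{-1,2}: k∈[3..5] ⇒ +0.110290 -0.007300 +0.000064 = +0.103055;  D = +0.098375-0.030702i
d^4_{0,2}: k∈[2..4] ⇒ +0.352208 -0.041443 +0.000686 = +0.311450;  D = -0.308733-0.041047i
d^4_{1,2}: k∈[1..3] ⇒ +0.749842 -0.165435 +0.004867 = +0.589273;  D = +0.497103+0.316437i
d^4_{2,2}: k∈[0..2] ⇒ +0.841375 -0.445511 +0.024573 = +0.420436;  D = -0.226609-0.354140i
d^4_{3,2}: k∈[0..1] ⇒ -0.661299 +0.087540 = -0.573758;  D = -0.076961-0.568573i
d^4_{4,2}: single k=0 term ⇒ +0.196452;  D = +0.058084-0.187669i
Y_4^{m'}(θ=1.9397,φ=3.0494) and Σ D·Y over m':
  (+0.0000+0.0004i)·(+0.3124+0.1207i)  (+0.0015-0.0035i)·(+0.3523+0.1000i)  (-0.0176+0.0159i)·(-0.0257-0.0048i)  (+0.0984-0.0307i)·(-0.3311-0.0306i)  (-0.3087-0.0410i)·(-0.0327+0.0000i)  (+0.4971+0.3164i)·(+0.3311-0.0306i)  (-0.2266-0.3541i)·(-0.0257+0.0048i)  (-0.0770-0.5686i)·(-0.3523+0.1000i)  (+0.0581-0.1877i)·(+0.3124-0.1207i)
Y_4^2(R⁻¹ n̂) = +0.239205+0.231755i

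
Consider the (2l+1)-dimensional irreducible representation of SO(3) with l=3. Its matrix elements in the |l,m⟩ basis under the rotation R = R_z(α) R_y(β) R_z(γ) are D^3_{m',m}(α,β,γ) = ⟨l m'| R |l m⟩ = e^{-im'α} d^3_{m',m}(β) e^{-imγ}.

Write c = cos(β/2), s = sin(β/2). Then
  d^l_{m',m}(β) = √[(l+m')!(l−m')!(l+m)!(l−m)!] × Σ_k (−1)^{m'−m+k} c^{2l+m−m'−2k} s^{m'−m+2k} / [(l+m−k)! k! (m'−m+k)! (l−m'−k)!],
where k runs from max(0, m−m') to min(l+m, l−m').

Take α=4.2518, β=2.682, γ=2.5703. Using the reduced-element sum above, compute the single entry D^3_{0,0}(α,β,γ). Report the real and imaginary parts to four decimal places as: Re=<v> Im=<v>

Re=-0.4554 Im=0.0000

Split into d^3_{0,0}(β=2.682) × two z-phases.
Half-angle: c=0.227779, s=0.973713. N=√(6·6·6·6)=36.000000
k∈{0,1,2,3} keeps every argument non-negative
  k=0: (−1)^0·36.0000/(36)·0.2278^6·0.9737^0 = +0.000140
  k=1: (−1)^1·36.0000/(4)·0.2278^4·0.9737^2 = -0.022970
  k=2: (−1)^2·36.0000/(4)·0.2278^2·0.9737^4 = +0.419753
  k=3: (−1)^3·36.0000/(36)·0.2278^0·0.9737^6 = -0.852286
d^3_{0,0}(2.682) = +0.000140 -0.022970 +0.419753 -0.852286 = -0.455363
D = (+1.000000+0.000000i)·(-0.455363)·(+1.000000+0.000000i) = -0.455363+0.000000i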